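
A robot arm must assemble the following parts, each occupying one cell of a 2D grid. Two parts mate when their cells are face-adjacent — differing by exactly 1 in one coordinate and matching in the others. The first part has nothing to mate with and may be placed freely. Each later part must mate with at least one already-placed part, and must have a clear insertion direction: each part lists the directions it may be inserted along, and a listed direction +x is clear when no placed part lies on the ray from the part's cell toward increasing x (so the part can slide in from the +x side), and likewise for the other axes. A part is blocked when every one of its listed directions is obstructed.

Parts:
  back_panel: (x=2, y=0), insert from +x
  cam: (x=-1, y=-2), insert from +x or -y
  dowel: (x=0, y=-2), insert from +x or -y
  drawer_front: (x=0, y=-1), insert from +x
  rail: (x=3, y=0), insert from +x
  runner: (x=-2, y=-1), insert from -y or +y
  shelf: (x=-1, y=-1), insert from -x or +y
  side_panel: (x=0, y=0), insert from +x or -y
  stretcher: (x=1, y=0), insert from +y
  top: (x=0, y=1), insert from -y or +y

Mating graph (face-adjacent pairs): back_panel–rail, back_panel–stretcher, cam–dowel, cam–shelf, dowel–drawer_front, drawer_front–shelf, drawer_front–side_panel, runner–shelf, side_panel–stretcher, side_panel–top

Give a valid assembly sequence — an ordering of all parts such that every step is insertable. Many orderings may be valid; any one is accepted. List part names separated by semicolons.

top; side_panel; drawer_front; stretcher; dowel; back_panel; rail; shelf; runner; cam

1. top@(0, 1) [-y clear] — {top}
2. side_panel@(0, 0) [+x clear] — {side_panel, top}
3. drawer_front@(0, -1) [+x clear] — {drawer_front, side_panel, top}
4. stretcher@(1, 0) [+y clear] — {drawer_front, side_panel, stretcher, top}
5. dowel@(0, -2) [+x clear] — {dowel, drawer_front, side_panel, stretcher, top}
6. back_panel@(2, 0) [+x clear] — {back_panel, dowel, drawer_front, side_panel, stretcher, top}
7. rail@(3, 0) [+x clear] — {back_panel, dowel, drawer_front, rail, side_panel, stretcher, top}
8. shelf@(-1, -1) [-x clear] — {back_panel, dowel, drawer_front, rail, shelf, side_panel, stretcher, top}
9. runner@(-2, -1) [-y clear] — {back_panel, dowel, drawer_front, rail, runner, shelf, side_panel, stretcher, top}
10. cam@(-1, -2) [-y clear] — {back_panel, cam, dowel, drawer_front, rail, runner, shelf, side_panel, stretcher, top}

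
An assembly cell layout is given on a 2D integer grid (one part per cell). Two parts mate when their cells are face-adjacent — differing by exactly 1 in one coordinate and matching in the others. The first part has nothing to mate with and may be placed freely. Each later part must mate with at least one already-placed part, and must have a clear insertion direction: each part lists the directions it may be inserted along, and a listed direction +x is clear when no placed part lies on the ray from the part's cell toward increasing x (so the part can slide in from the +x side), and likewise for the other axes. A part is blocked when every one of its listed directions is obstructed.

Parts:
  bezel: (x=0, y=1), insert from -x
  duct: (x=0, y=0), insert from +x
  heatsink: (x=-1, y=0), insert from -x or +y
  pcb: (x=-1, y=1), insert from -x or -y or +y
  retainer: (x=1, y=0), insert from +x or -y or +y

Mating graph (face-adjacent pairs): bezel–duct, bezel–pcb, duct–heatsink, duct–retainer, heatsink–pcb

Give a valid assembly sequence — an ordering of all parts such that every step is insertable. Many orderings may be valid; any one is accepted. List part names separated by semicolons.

1. heatsink@(-1, 0) [-x clear] — {heatsink}
2. duct@(0, 0) [+x clear] — {duct, heatsink}
3. bezel@(0, 1) [-x clear] — {bezel, duct, heatsink}
4. retainer@(1, 0) [+x clear] — {bezel, duct, heatsink, retainer}
5. pcb@(-1, 1) [-x clear] — {bezel, duct, heatsink, pcb, retainer}

heatsink; duct; bezel; retainer; pcb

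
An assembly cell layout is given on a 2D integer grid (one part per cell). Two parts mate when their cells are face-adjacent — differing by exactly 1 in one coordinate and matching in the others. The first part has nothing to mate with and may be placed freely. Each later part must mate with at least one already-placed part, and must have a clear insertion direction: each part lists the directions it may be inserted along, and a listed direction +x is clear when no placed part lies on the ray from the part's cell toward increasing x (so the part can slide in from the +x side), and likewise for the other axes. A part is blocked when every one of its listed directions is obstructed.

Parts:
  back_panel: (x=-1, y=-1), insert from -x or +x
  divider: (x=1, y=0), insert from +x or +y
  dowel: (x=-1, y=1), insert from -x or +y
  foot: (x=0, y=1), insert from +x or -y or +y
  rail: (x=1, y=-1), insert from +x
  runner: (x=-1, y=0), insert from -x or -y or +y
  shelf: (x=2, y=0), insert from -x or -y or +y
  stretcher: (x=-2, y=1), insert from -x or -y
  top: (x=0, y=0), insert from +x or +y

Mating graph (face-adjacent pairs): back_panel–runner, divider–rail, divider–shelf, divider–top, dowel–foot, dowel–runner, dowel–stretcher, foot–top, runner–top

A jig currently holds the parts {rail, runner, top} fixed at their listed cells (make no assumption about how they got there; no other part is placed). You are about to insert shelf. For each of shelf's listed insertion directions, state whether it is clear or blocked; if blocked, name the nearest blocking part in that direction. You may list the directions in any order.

-x: nearest on ray is top@(0, 0) ⇒ blocked
-y: ray from shelf(2, 0) has no placed part ⇒ clear
+y: ray from shelf(2, 0) has no placed part ⇒ clear

+y: clear; -x: blocked by top; -y: clear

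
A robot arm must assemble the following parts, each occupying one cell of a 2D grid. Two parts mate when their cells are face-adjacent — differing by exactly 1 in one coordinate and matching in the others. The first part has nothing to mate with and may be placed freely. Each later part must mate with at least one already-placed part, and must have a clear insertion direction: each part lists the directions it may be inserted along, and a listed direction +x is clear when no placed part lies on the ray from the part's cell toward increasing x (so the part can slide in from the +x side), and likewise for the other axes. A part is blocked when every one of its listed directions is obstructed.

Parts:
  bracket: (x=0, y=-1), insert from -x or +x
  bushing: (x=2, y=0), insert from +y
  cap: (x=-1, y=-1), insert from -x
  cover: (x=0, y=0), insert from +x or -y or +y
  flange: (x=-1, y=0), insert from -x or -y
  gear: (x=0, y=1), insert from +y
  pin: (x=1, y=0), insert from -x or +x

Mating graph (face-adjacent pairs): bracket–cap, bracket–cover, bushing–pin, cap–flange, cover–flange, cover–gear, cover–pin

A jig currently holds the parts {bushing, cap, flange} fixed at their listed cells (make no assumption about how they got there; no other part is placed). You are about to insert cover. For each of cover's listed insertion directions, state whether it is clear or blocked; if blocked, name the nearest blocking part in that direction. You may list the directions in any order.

+x: blocked by bushing; +y: clear; -y: clear

+x: nearest on ray is bushing@(2, 0) ⇒ blocked
-y: ray from cover(0, 0) has no placed part ⇒ clear
+y: ray from cover(0, 0) has no placed part ⇒ clear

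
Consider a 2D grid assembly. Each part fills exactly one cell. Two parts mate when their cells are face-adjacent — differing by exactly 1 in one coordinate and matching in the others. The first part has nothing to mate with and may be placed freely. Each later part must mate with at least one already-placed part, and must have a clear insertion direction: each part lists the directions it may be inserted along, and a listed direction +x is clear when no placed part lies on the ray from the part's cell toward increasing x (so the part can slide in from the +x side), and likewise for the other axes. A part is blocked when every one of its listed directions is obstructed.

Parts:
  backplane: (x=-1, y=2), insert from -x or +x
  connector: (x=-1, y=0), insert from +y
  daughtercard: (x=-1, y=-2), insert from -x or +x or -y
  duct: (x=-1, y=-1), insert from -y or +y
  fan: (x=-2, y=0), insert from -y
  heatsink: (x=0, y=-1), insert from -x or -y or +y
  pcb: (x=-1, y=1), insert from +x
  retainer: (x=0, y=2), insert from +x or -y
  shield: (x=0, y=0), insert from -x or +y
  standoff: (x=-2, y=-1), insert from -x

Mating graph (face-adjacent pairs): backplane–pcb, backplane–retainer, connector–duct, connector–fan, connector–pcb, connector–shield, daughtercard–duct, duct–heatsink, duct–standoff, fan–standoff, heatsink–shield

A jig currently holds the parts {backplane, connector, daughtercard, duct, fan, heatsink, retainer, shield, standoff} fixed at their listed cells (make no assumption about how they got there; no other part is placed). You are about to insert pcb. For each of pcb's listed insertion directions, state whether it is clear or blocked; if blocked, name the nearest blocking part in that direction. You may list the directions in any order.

+x: ray from pcb(-1, 1) has no placed part ⇒ clear

+x: clear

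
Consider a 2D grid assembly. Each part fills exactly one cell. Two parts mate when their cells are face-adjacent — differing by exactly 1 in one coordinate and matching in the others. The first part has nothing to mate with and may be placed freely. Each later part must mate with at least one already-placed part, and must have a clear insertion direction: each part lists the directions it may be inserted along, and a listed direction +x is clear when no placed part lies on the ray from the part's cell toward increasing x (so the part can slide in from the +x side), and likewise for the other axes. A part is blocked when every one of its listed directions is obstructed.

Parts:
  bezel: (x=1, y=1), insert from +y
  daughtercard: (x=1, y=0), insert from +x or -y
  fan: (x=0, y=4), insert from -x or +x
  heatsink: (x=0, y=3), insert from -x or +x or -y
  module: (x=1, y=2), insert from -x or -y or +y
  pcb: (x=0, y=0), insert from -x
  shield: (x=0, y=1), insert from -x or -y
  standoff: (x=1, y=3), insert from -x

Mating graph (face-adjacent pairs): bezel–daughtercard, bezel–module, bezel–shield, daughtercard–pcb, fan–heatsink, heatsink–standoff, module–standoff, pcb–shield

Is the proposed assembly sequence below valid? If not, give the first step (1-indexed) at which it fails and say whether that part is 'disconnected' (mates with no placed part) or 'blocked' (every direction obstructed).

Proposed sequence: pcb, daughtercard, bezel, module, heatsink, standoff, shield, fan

Invalid at step 5 (disconnected)

1. pcb@(0, 0) [-x clear] — {pcb}
2. daughtercard@(1, 0) [+x clear] — {daughtercard, pcb}
3. bezel@(1, 1) [+y clear] — {bezel, daughtercard, pcb}
4. module@(1, 2) [-x clear] — {bezel, daughtercard, module, pcb}
5. heatsink@(0, 3) — no placed neighbour ⇒ disconnected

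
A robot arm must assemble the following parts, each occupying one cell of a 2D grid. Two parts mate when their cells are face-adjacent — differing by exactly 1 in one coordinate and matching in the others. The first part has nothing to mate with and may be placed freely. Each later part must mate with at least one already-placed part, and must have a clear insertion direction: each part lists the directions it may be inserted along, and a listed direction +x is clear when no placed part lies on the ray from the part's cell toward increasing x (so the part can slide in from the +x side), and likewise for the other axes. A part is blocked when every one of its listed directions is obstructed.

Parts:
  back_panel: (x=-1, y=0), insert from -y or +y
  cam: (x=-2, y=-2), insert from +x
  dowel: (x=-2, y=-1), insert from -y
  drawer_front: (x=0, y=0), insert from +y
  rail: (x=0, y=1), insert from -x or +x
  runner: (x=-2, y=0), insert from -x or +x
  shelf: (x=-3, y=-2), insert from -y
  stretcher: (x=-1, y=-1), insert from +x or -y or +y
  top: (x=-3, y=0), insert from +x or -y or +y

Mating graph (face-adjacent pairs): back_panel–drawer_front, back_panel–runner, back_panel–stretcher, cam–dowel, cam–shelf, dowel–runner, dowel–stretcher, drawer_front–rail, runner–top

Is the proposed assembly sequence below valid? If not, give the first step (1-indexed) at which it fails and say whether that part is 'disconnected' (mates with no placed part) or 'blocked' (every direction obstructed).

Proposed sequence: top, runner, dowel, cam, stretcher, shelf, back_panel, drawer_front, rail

1. top@(-3, 0) [+x clear] — {top}
2. runner@(-2, 0) [+x clear] — {runner, top}
3. dowel@(-2, -1) [-y clear] — {dowel, runner, top}
4. cam@(-2, -2) [+x clear] — {cam, dowel, runner, top}
5. stretcher@(-1, -1) [+x clear] — {cam, dowel, runner, stretcher, top}
6. shelf@(-3, -2) [-y clear] — {cam, dowel, runner, shelf, stretcher, top}
7. back_panel@(-1, 0) [+y clear] — {back_panel, cam, dowel, runner, shelf, stretcher, top}
8. drawer_front@(0, 0) [+y clear] — {back_panel, cam, dowel, drawer_front, runner, shelf, stretcher, top}
9. rail@(0, 1) [-x clear] — {back_panel, cam, dowel, drawer_front, rail, runner, shelf, stretcher, top}

Valid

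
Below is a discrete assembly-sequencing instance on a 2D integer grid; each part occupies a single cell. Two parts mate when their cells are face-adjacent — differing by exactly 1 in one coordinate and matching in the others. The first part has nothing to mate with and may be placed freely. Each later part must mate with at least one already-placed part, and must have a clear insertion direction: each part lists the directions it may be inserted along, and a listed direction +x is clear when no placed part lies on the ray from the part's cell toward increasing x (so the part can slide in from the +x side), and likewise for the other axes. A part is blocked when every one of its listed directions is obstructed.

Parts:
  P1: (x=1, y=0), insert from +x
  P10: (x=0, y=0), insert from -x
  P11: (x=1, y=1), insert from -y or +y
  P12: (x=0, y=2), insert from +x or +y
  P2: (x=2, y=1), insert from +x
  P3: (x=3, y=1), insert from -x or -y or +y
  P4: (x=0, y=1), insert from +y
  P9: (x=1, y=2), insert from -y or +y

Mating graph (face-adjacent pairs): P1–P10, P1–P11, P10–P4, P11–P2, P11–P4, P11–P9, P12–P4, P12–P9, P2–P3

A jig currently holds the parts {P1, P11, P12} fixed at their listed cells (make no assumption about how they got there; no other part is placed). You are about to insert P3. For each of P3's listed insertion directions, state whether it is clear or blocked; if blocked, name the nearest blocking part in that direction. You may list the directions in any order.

+y: clear; -x: blocked by P11; -y: clear

-x: nearest on ray is P11@(1, 1) ⇒ blocked
-y: ray from P3(3, 1) has no placed part ⇒ clear
+y: ray from P3(3, 1) has no placed part ⇒ clear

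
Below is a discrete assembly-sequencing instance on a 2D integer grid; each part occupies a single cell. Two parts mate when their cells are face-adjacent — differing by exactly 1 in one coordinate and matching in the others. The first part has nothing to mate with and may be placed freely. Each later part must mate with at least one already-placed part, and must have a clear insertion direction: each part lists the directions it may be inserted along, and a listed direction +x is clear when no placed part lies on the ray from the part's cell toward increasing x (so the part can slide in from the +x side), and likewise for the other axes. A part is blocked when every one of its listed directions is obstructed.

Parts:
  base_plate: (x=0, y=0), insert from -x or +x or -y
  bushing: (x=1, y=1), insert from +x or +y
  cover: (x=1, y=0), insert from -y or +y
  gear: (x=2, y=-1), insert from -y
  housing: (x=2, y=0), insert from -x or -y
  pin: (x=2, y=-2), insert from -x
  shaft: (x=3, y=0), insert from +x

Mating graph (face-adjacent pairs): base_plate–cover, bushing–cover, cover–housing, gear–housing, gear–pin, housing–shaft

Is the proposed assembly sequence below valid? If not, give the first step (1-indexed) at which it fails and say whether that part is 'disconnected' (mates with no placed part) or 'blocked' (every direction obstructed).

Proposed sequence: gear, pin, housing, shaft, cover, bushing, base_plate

1. gear@(2, -1) [-y clear] — {gear}
2. pin@(2, -2) [-x clear] — {gear, pin}
3. housing@(2, 0) [-x clear] — {gear, housing, pin}
4. shaft@(3, 0) [+x clear] — {gear, housing, pin, shaft}
5. cover@(1, 0) [-y clear] — {cover, gear, housing, pin, shaft}
6. bushing@(1, 1) [+x clear] — {bushing, cover, gear, housing, pin, shaft}
7. base_plate@(0, 0) [-x clear] — {base_plate, bushing, cover, gear, housing, pin, shaft}

Valid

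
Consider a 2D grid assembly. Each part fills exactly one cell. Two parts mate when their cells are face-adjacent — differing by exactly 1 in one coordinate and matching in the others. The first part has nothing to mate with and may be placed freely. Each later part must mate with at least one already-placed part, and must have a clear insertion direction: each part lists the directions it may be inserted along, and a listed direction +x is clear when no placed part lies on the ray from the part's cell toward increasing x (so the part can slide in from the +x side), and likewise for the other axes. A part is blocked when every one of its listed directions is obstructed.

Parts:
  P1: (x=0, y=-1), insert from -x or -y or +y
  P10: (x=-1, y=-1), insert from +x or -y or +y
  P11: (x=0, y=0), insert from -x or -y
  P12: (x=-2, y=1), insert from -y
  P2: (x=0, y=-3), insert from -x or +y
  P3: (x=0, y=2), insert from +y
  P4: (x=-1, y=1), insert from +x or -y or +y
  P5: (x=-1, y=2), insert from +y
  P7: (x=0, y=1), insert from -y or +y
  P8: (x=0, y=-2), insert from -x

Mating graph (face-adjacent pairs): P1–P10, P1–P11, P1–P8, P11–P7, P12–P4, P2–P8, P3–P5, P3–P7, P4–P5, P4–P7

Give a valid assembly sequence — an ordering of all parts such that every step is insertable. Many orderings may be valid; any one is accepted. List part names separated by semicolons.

1. P10@(-1, -1) [+x clear] — {P10}
2. P1@(0, -1) [-y clear] — {P1, P10}
3. P11@(0, 0) [-x clear] — {P1, P10, P11}
4. P8@(0, -2) [-x clear] — {P1, P10, P11, P8}
5. P2@(0, -3) [-x clear] — {P1, P10, P11, P2, P8}
6. P7@(0, 1) [+y clear] — {P1, P10, P11, P2, P7, P8}
7. P3@(0, 2) [+y clear] — {P1, P10, P11, P2, P3, P7, P8}
8. P4@(-1, 1) [+y clear] — {P1, P10, P11, P2, P3, P4, P7, P8}
9. P12@(-2, 1) [-y clear] — {P1, P10, P11, P12, P2, P3, P4, P7, P8}
10. P5@(-1, 2) [+y clear] — {P1, P10, P11, P12, P2, P3, P4, P5, P7, P8}

P10; P1; P11; P8; P2; P7; P3; P4; P12; P5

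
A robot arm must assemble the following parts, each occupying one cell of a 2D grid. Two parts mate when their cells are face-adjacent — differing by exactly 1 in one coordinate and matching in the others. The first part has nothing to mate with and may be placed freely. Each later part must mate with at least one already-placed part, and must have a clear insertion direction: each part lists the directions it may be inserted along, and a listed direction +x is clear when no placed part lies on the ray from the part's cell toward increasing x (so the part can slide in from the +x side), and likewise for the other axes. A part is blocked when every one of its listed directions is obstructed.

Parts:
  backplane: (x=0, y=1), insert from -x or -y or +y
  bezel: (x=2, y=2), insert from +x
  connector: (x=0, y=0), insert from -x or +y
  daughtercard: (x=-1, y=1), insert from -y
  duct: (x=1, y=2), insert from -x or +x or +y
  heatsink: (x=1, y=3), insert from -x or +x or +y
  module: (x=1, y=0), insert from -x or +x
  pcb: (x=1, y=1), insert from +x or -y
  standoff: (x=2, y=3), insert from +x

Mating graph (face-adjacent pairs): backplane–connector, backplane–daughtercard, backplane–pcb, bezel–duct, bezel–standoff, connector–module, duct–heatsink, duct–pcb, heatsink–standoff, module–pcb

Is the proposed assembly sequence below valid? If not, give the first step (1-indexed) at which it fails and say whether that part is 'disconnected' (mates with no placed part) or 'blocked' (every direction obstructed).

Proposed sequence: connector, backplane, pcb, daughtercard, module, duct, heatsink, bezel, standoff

Valid

1. connector@(0, 0) [-x clear] — {connector}
2. backplane@(0, 1) [-x clear] — {backplane, connector}
3. pcb@(1, 1) [+x clear] — {backplane, connector, pcb}
4. daughtercard@(-1, 1) [-y clear] — {backplane, connector, daughtercard, pcb}
5. module@(1, 0) [+x clear] — {backplane, connector, daughtercard, module, pcb}
6. duct@(1, 2) [-x clear] — {backplane, connector, daughtercard, duct, module, pcb}
7. heatsink@(1, 3) [-x clear] — {backplane, connector, daughtercard, duct, heatsink, module, pcb}
8. bezel@(2, 2) [+x clear] — {backplane, bezel, connector, daughtercard, duct, heatsink, module, pcb}
9. standoff@(2, 3) [+x clear] — {backplane, bezel, connector, daughtercard, duct, heatsink, module, pcb, standoff}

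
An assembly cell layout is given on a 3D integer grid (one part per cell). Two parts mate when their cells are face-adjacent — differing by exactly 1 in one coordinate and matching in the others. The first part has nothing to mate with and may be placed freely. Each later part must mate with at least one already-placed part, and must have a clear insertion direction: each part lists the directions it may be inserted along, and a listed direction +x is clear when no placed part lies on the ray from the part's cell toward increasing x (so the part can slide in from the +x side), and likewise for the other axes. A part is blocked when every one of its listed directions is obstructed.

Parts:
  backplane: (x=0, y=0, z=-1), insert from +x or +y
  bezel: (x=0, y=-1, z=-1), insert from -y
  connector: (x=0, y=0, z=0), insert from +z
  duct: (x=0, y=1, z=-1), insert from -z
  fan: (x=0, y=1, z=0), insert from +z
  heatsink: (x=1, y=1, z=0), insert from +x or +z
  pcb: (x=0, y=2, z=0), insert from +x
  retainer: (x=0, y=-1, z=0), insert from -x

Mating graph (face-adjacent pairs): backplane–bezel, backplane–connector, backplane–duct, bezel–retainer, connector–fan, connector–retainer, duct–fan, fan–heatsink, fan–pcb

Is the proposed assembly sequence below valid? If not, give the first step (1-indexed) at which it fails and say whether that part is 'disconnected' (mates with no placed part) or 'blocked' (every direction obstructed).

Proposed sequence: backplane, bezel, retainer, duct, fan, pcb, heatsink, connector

1. backplane@(0, 0, -1) [+x clear] — {backplane}
2. bezel@(0, -1, -1) [-y clear] — {backplane, bezel}
3. retainer@(0, -1, 0) [-x clear] — {backplane, bezel, retainer}
4. duct@(0, 1, -1) [-z clear] — {backplane, bezel, duct, retainer}
5. fan@(0, 1, 0) [+z clear] — {backplane, bezel, duct, fan, retainer}
6. pcb@(0, 2, 0) [+x clear] — {backplane, bezel, duct, fan, pcb, retainer}
7. heatsink@(1, 1, 0) [+x clear] — {backplane, bezel, duct, fan, heatsink, pcb, retainer}
8. connector@(0, 0, 0) [+z clear] — {backplane, bezel, connector, duct, fan, heatsink, pcb, retainer}

Valid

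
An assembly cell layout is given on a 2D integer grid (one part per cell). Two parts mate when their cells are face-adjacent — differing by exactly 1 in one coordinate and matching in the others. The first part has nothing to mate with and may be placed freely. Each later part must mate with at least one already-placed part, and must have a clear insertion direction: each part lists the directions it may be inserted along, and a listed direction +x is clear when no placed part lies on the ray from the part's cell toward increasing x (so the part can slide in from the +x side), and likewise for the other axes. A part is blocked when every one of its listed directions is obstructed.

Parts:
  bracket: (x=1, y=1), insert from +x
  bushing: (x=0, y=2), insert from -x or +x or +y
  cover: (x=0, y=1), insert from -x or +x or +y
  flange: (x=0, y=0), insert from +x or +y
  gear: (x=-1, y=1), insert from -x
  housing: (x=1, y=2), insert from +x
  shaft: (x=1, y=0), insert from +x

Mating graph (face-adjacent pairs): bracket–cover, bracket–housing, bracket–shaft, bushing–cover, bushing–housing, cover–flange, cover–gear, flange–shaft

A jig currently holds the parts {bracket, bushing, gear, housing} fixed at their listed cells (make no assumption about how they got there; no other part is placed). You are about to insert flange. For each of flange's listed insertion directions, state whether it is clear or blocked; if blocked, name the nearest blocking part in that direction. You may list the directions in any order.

+x: clear; +y: blocked by bushing

+x: ray from flange(0, 0) has no placed part ⇒ clear
+y: nearest on ray is bushing@(0, 2) ⇒ blocked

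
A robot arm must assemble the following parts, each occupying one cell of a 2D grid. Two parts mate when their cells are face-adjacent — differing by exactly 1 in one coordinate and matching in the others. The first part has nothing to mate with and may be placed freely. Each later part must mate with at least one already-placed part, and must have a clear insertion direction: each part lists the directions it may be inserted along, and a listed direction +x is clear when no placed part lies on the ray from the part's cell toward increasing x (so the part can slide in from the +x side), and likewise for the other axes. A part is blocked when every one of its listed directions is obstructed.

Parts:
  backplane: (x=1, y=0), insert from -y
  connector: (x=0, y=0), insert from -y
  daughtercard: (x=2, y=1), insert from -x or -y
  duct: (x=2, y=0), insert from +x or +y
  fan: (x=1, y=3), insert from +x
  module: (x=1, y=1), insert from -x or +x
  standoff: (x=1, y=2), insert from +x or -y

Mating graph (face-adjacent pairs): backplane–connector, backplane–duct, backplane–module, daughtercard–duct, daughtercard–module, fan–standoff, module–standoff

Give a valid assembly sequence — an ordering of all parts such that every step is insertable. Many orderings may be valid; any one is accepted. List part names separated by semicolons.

duct; backplane; connector; daughtercard; module; standoff; fan

1. duct@(2, 0) [+x clear] — {duct}
2. backplane@(1, 0) [-y clear] — {backplane, duct}
3. connector@(0, 0) [-y clear] — {backplane, connector, duct}
4. daughtercard@(2, 1) [-x clear] — {backplane, connector, daughtercard, duct}
5. module@(1, 1) [-x clear] — {backplane, connector, daughtercard, duct, module}
6. standoff@(1, 2) [+x clear] — {backplane, connector, daughtercard, duct, module, standoff}
7. fan@(1, 3) [+x clear] — {backplane, connector, daughtercard, duct, fan, module, standoff}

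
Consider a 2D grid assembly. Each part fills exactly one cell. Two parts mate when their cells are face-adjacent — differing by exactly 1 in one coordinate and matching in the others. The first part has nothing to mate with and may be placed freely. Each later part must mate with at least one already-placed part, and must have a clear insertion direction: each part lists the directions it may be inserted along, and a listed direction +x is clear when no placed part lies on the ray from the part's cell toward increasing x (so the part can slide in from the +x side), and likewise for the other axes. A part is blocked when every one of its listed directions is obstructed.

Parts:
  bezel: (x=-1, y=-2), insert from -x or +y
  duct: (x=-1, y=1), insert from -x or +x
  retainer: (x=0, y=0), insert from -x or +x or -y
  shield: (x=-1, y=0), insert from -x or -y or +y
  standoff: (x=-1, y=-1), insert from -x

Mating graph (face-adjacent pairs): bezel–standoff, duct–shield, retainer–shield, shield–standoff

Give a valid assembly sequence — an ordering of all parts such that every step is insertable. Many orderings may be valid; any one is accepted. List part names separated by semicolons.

1. shield@(-1, 0) [-x clear] — {shield}
2. retainer@(0, 0) [+x clear] — {retainer, shield}
3. standoff@(-1, -1) [-x clear] — {retainer, shield, standoff}
4. bezel@(-1, -2) [-x clear] — {bezel, retainer, shield, standoff}
5. duct@(-1, 1) [-x clear] — {bezel, duct, retainer, shield, standoff}

shield; retainer; standoff; bezel; duct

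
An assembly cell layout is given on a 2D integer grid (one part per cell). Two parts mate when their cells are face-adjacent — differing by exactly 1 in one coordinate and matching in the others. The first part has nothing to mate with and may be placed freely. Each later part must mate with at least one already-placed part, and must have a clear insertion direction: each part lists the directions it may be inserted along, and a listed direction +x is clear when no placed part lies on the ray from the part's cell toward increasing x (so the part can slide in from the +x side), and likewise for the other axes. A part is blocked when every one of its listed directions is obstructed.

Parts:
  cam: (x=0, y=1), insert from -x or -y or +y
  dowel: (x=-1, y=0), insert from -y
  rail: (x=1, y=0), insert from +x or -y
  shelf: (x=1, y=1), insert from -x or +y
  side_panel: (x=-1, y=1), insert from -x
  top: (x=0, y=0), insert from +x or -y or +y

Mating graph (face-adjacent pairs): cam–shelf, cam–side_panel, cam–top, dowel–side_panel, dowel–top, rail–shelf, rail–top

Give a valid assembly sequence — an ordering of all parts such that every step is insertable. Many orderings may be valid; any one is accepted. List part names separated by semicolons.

side_panel; cam; top; rail; dowel; shelf

1. side_panel@(-1, 1) [-x clear] — {side_panel}
2. cam@(0, 1) [-y clear] — {cam, side_panel}
3. top@(0, 0) [+x clear] — {cam, side_panel, top}
4. rail@(1, 0) [+x clear] — {cam, rail, side_panel, top}
5. dowel@(-1, 0) [-y clear] — {cam, dowel, rail, side_panel, top}
6. shelf@(1, 1) [+y clear] — {cam, dowel, rail, shelf, side_panel, top}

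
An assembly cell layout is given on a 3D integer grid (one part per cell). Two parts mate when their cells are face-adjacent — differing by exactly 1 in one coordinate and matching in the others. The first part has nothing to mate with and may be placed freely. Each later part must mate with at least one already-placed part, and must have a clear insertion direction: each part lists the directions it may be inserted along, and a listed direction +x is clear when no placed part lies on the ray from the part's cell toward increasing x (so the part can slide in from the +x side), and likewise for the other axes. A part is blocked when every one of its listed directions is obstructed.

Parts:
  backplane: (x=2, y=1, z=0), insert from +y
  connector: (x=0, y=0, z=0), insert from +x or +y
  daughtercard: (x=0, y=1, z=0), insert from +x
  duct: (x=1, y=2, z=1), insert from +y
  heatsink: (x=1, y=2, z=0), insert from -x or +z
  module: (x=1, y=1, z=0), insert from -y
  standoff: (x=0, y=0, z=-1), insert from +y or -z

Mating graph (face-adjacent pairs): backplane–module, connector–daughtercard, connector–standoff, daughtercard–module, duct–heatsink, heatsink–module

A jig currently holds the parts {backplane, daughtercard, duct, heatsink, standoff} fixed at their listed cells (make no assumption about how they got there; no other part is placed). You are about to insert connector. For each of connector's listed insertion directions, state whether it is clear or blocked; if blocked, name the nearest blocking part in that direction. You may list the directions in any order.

+x: clear; +y: blocked by daughtercard

+x: ray from connector(0, 0, 0) has no placed part ⇒ clear
+y: nearest on ray is daughtercard@(0, 1, 0) ⇒ blocked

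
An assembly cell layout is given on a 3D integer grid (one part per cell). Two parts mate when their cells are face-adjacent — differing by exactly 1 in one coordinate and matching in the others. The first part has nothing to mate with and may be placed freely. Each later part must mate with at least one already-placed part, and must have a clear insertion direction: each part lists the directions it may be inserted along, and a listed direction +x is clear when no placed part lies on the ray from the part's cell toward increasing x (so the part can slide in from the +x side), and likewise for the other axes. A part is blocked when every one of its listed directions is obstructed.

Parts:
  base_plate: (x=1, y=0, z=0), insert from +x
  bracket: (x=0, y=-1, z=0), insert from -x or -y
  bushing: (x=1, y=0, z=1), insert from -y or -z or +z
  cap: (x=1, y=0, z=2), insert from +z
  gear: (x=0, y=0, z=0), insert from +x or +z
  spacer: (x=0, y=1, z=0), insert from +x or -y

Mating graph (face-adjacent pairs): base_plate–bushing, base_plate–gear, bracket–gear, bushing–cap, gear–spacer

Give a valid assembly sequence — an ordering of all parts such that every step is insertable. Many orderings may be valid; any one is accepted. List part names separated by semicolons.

bracket; gear; spacer; base_plate; bushing; cap

1. bracket@(0, -1, 0) [-x clear] — {bracket}
2. gear@(0, 0, 0) [+x clear] — {bracket, gear}
3. spacer@(0, 1, 0) [+x clear] — {bracket, gear, spacer}
4. base_plate@(1, 0, 0) [+x clear] — {base_plate, bracket, gear, spacer}
5. bushing@(1, 0, 1) [-y clear] — {base_plate, bracket, bushing, gear, spacer}
6. cap@(1, 0, 2) [+z clear] — {base_plate, bracket, bushing, cap, gear, spacer}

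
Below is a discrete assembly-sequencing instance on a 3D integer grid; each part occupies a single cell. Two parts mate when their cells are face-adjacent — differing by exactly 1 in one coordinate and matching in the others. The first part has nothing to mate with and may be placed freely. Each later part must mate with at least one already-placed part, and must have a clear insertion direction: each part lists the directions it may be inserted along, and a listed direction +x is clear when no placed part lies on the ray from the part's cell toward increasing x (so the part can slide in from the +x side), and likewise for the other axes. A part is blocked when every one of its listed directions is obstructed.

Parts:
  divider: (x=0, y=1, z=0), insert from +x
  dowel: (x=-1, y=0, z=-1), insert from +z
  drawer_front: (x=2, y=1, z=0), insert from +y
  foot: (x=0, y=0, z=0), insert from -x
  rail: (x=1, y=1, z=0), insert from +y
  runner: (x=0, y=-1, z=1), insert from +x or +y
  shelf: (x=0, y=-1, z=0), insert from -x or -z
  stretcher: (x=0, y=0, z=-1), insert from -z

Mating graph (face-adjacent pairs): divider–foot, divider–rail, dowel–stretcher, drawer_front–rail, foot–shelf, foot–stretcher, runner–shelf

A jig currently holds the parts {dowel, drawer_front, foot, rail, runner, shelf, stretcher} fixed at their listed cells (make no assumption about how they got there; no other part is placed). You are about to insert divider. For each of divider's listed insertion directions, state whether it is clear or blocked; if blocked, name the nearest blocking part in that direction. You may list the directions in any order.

+x: nearest on ray is rail@(1, 1, 0) ⇒ blocked

+x: blocked by rail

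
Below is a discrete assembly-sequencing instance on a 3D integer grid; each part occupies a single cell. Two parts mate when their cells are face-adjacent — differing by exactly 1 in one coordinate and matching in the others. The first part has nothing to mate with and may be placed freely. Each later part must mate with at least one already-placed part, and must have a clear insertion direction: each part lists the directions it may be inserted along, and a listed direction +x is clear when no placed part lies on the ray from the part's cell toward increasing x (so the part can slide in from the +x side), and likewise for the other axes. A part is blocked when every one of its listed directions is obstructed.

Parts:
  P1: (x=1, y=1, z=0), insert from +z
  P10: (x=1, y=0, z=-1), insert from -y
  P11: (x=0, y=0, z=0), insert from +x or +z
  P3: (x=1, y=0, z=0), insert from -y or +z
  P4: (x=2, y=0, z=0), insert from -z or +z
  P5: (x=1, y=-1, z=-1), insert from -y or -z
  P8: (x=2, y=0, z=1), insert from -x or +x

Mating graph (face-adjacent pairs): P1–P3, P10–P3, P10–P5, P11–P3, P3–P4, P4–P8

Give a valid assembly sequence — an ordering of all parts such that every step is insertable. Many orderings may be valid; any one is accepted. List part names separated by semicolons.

1. P10@(1, 0, -1) [-y clear] — {P10}
2. P5@(1, -1, -1) [-y clear] — {P10, P5}
3. P3@(1, 0, 0) [-y clear] — {P10, P3, P5}
4. P11@(0, 0, 0) [+z clear] — {P10, P11, P3, P5}
5. P1@(1, 1, 0) [+z clear] — {P1, P10, P11, P3, P5}
6. P4@(2, 0, 0) [-z clear] — {P1, P10, P11, P3, P4, P5}
7. P8@(2, 0, 1) [-x clear] — {P1, P10, P11, P3, P4, P5, P8}

P10; P5; P3; P11; P1; P4; P8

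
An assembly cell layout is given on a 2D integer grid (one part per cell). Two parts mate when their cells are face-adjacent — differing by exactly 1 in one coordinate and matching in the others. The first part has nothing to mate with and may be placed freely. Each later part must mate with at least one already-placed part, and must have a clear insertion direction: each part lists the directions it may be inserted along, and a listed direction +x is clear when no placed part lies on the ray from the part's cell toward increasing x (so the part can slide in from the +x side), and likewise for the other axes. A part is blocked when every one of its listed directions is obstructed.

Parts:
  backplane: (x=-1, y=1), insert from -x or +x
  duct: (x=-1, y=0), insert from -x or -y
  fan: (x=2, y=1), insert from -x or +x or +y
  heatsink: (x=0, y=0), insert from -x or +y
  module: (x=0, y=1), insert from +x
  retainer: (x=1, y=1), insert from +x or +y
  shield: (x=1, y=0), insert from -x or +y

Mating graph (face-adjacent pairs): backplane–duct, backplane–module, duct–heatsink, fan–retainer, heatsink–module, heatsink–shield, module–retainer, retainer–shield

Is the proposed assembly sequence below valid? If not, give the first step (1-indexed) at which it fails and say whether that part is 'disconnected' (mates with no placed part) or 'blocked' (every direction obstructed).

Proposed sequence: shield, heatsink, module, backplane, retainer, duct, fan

Valid

1. shield@(1, 0) [-x clear] — {shield}
2. heatsink@(0, 0) [-x clear] — {heatsink, shield}
3. module@(0, 1) [+x clear] — {heatsink, module, shield}
4. backplane@(-1, 1) [-x clear] — {backplane, heatsink, module, shield}
5. retainer@(1, 1) [+x clear] — {backplane, heatsink, module, retainer, shield}
6. duct@(-1, 0) [-x clear] — {backplane, duct, heatsink, module, retainer, shield}
7. fan@(2, 1) [+x clear] — {backplane, duct, fan, heatsink, module, retainer, shield}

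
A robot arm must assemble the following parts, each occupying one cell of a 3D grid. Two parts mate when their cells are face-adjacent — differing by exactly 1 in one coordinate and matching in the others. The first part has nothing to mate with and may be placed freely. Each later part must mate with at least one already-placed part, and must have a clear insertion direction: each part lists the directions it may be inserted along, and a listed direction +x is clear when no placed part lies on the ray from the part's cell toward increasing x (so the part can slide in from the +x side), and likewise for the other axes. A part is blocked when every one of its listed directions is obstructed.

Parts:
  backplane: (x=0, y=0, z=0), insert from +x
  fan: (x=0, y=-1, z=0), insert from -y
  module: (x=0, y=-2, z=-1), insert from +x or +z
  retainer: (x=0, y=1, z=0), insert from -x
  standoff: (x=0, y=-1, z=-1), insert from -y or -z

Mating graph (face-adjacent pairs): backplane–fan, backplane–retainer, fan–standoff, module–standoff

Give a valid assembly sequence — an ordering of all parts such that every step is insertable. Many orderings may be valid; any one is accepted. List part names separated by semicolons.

standoff; fan; module; backplane; retainer

1. standoff@(0, -1, -1) [-y clear] — {standoff}
2. fan@(0, -1, 0) [-y clear] — {fan, standoff}
3. module@(0, -2, -1) [+x clear] — {fan, module, standoff}
4. backplane@(0, 0, 0) [+x clear] — {backplane, fan, module, standoff}
5. retainer@(0, 1, 0) [-x clear] — {backplane, fan, module, retainer, standoff}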